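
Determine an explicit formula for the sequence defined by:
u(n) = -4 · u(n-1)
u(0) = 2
Pure geometric recurrence with ratio -4.
By induction u(n) = u(0) · (-4)^n = 2 \left(-4\right)^{n}.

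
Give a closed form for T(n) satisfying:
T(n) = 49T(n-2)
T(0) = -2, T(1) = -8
Characteristic equation: x² - 49 = 0, which factors as (x - (-7))(x - (7)) = 0.
Roots r₁ = -7, r₂ = 7 (distinct).
General solution: T(n) = A·(-7)^n + B·(7)^n.
From T(0) = -2: A + B = -2.
From T(1) = -8: -7A + 7B = -8.
Solving: A = - \frac{3}{7}, B = - \frac{11}{7}.
So T(n) = - \frac{3 \left(-7\right)^{n}}{7} - \frac{11 \cdot 7^{n}}{7}.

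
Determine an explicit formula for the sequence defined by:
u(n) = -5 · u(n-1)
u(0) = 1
Pure geometric recurrence with ratio -5.
By induction u(n) = u(0) · (-5)^n = \left(-5\right)^{n}.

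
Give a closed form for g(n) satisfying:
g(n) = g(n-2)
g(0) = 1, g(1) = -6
Characteristic equation: x² - 1 = 0, which factors as (x - (-1))(x - (1)) = 0.
Roots r₁ = -1, r₂ = 1 (distinct).
General solution: g(n) = A·(-1)^n + B·(1)^n.
From g(0) = 1: A + B = 1.
From g(1) = -6: -A + B = -6.
Solving: A = \frac{7}{2}, B = - \frac{5}{2}.
So g(n) = \frac{7 \left(-1\right)^{n}}{2} - \frac{5}{2}.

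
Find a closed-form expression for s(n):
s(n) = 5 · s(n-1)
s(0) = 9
Pure geometric recurrence with ratio 5.
By induction s(n) = s(0) · (5)^n = 9 \cdot 5^{n}.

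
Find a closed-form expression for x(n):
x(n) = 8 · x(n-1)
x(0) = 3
Pure geometric recurrence with ratio 8.
By induction x(n) = x(0) · (8)^n = 3 \cdot 8^{n}.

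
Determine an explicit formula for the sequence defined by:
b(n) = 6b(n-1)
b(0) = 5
This is a homogeneous first-order recurrence with ratio 6.
By induction b(n) = b(0) · (6)^n = 5 \cdot 6^{n}.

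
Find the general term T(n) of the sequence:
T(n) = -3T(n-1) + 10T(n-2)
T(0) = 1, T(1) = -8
Characteristic equation: x² + 3x - 10 = 0, which factors as (x - (2))(x - (-5)) = 0.
Roots r₁ = 2, r₂ = -5 (distinct).
General solution: T(n) = A·(2)^n + B·(-5)^n.
From T(0) = 1: A + B = 1.
From T(1) = -8: 2A - 5B = -8.
Solving: A = - \frac{3}{7}, B = \frac{10}{7}.
So T(n) = \frac{10 \left(-5\right)^{n}}{7} - \frac{3 \cdot 2^{n}}{7}.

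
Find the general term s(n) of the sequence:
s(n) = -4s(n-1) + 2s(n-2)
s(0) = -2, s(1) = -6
Characteristic equation: x² + 4x - 2 = 0.
Discriminant Δ = (-4)² + 4·(2) = 24.
Roots r₁,₂ = (-4 ± √24)/2, so r₁ = -2 + \sqrt{6}, r₂ = - \sqrt{6} - 2.
General solution: s(n) = A·r₁^n + B·r₂^n.
From the initial conditions, A + B = -2 and r₁A + r₂B = -6.
Since r₁ - r₂ = √24: A = (-6 - (-2)r₂)/√24 = - \frac{5 \sqrt{6}}{6} - 1, and B = -2 - A = -1 + \frac{5 \sqrt{6}}{6}.
So s(n) = \left(- \frac{5 \sqrt{6}}{6} - 1\right)\left(-2 + \sqrt{6}\right)^n + \left(-1 + \frac{5 \sqrt{6}}{6}\right)\left(- \sqrt{6} - 2\right)^n.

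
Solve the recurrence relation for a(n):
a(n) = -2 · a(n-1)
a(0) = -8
Pure geometric recurrence with ratio -2.
By induction a(n) = a(0) · (-2)^n = - 8 \left(-2\right)^{n}.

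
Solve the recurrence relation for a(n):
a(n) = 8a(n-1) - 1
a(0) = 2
First-order linear non-homogeneous.
Homogeneous solution: a_h(n) = A·(8)^n.
Try constant particular solution a_p = K: K = 8K - 1 ⇒ K = \frac{1}{7}.
General: a(n) = A·(8)^n + \frac{1}{7}.
Apply a(0) = 2: A + \frac{1}{7} = 2 ⇒ A = \frac{13}{7}.
So a(n) = \frac{13 \cdot 8^{n}}{7} + \frac{1}{7}.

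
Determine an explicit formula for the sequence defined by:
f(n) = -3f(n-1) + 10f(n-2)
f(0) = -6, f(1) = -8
Characteristic equation: x² + 3x - 10 = 0, which factors as (x - (-5))(x - (2)) = 0.
Roots r₁ = -5, r₂ = 2 (distinct).
General solution: f(n) = A·(-5)^n + B·(2)^n.
From f(0) = -6: A + B = -6.
From f(1) = -8: -5A + 2B = -8.
Solving: A = - \frac{4}{7}, B = - \frac{38}{7}.
So f(n) = - \frac{4 \left(-5\right)^{n}}{7} - \frac{38 \cdot 2^{n}}{7}.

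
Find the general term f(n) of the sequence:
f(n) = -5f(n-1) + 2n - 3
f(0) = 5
First-order linear with linear forcing.
Homogeneous solution: f_h(n) = A·(-5)^n.
Try particular f_p(n) = pn + q. Substituting:
  pn + q = -5(p(n-1) + q) + 2n - 3.
Matching the n-coefficient: p = -5p + 2 ⇒ p = \frac{1}{3}.
Matching constants: q = 5p - 5q - 3 ⇒ q = - \frac{2}{9}.
General: f(n) = A·(-5)^n + \frac{n}{3} - \frac{2}{9}.
Apply f(0) = 5: A - \frac{2}{9} = 5 ⇒ A = \frac{47}{9}.
So f(n) = \frac{47 \left(-5\right)^{n}}{9} + \frac{n}{3} - \frac{2}{9}.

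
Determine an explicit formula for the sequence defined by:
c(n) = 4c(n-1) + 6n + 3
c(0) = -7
First-order linear with linear forcing.
Homogeneous solution: c_h(n) = A·(4)^n.
Try particular c_p(n) = pn + q. Substituting:
  pn + q = 4(p(n-1) + q) + 6n + 3.
Matching the n-coefficient: p = 4p + 6 ⇒ p = -2.
Matching constants: q = -4p + 4q + 3 ⇒ q = - \frac{11}{3}.
General: c(n) = A·(4)^n - 2 n - \frac{11}{3}.
Apply c(0) = -7: A - \frac{11}{3} = -7 ⇒ A = - \frac{10}{3}.
So c(n) = - \frac{10 \cdot 4^{n}}{3} - 2 n - \frac{11}{3}.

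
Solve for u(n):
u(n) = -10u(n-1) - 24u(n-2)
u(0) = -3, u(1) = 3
Characteristic equation: x² + 10x + 24 = 0, which factors as (x - (-4))(x - (-6)) = 0.
Roots r₁ = -4, r₂ = -6 (distinct).
General solution: u(n) = A·(-4)^n + B·(-6)^n.
From u(0) = -3: A + B = -3.
From u(1) = 3: -4A - 6B = 3.
Solving: A = - \frac{15}{2}, B = \frac{9}{2}.
So u(n) = - \frac{15 \left(-4\right)^{n}}{2} + \frac{9 \left(-6\right)^{n}}{2}.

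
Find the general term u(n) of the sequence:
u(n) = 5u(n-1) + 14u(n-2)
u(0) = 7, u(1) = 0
Characteristic equation: x² - 5x - 14 = 0, which factors as (x - (7))(x - (-2)) = 0.
Roots r₁ = 7, r₂ = -2 (distinct).
General solution: u(n) = A·(7)^n + B·(-2)^n.
From u(0) = 7: A + B = 7.
From u(1) = 0: 7A - 2B = 0.
Solving: A = \frac{14}{9}, B = \frac{49}{9}.
So u(n) = \frac{49 \left(-2\right)^{n}}{9} + \frac{14 \cdot 7^{n}}{9}.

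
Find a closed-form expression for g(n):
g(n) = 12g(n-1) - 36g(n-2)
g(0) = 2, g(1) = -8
Characteristic equation: x² - 12x + 36 = 0, which is (x - (6))².
Repeated root r = 6.
General solution: g(n) = (A + Bn)·(6)^n.
From g(0) = 2: A = 2.
From g(1) = -8: (A + B)·(6) = -8 ⇒ B = - \frac{10}{3}.
So g(n) = \left(2 - \frac{10 n}{3}\right) \cdot (6)^n.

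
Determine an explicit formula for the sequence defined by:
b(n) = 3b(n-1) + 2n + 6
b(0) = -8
First-order linear with linear forcing.
Homogeneous solution: b_h(n) = A·(3)^n.
Try particular b_p(n) = pn + q. Substituting:
  pn + q = 3(p(n-1) + q) + 2n + 6.
Matching the n-coefficient: p = 3p + 2 ⇒ p = -1.
Matching constants: q = -3p + 3q + 6 ⇒ q = - \frac{9}{2}.
General: b(n) = A·(3)^n - n - \frac{9}{2}.
Apply b(0) = -8: A - \frac{9}{2} = -8 ⇒ A = - \frac{7}{2}.
So b(n) = - \frac{7 \cdot 3^{n}}{2} - n - \frac{9}{2}.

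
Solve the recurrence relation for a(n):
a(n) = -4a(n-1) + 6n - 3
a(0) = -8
First-order linear with linear forcing.
Homogeneous solution: a_h(n) = A·(-4)^n.
Try particular a_p(n) = pn + q. Substituting:
  pn + q = -4(p(n-1) + q) + 6n - 3.
Matching the n-coefficient: p = -4p + 6 ⇒ p = \frac{6}{5}.
Matching constants: q = 4p - 4q - 3 ⇒ q = \frac{9}{25}.
General: a(n) = A·(-4)^n + \frac{6 n}{5} + \frac{9}{25}.
Apply a(0) = -8: A + \frac{9}{25} = -8 ⇒ A = - \frac{209}{25}.
So a(n) = - \frac{209 \left(-4\right)^{n}}{25} + \frac{6 n}{5} + \frac{9}{25}.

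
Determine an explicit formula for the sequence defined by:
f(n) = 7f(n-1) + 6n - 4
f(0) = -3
First-order linear with linear forcing.
Homogeneous solution: f_h(n) = A·(7)^n.
Try particular f_p(n) = pn + q. Substituting:
  pn + q = 7(p(n-1) + q) + 6n - 4.
Matching the n-coefficient: p = 7p + 6 ⇒ p = -1.
Matching constants: q = -7p + 7q - 4 ⇒ q = - \frac{1}{2}.
General: f(n) = A·(7)^n - n - \frac{1}{2}.
Apply f(0) = -3: A - \frac{1}{2} = -3 ⇒ A = - \frac{5}{2}.
So f(n) = - \frac{5 \cdot 7^{n}}{2} - n - \frac{1}{2}.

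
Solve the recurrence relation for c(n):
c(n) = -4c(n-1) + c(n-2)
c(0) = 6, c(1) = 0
Characteristic equation: x² + 4x - 1 = 0.
Discriminant Δ = (-4)² + 4·(1) = 20.
Roots r₁,₂ = (-4 ± √20)/2, so r₁ = -2 + \sqrt{5}, r₂ = - \sqrt{5} - 2.
General solution: c(n) = A·r₁^n + B·r₂^n.
From the initial conditions, A + B = 6 and r₁A + r₂B = 0.
Since r₁ - r₂ = √20: A = (0 - (6)r₂)/√20 = \frac{6 \sqrt{5}}{5} + 3, and B = 6 - A = 3 - \frac{6 \sqrt{5}}{5}.
So c(n) = \left(\frac{6 \sqrt{5}}{5} + 3\right)\left(-2 + \sqrt{5}\right)^n + \left(3 - \frac{6 \sqrt{5}}{5}\right)\left(- \sqrt{5} - 2\right)^n.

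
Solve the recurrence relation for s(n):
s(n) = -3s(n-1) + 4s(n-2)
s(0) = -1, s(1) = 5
Characteristic equation: x² + 3x - 4 = 0, which factors as (x - (1))(x - (-4)) = 0.
Roots r₁ = 1, r₂ = -4 (distinct).
General solution: s(n) = A·(1)^n + B·(-4)^n.
From s(0) = -1: A + B = -1.
From s(1) = 5: A - 4B = 5.
Solving: A = \frac{1}{5}, B = - \frac{6}{5}.
So s(n) = \frac{1}{5} - \frac{6 \left(-4\right)^{n}}{5}.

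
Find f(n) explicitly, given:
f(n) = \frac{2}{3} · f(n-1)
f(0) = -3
Pure geometric recurrence with ratio \frac{2}{3}.
By induction f(n) = f(0) · (\frac{2}{3})^n = - 3 \left(\frac{2}{3}\right)^{n}.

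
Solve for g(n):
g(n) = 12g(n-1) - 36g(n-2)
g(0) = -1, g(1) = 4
Characteristic equation: x² - 12x + 36 = 0, which is (x - (6))².
Repeated root r = 6.
General solution: g(n) = (A + Bn)·(6)^n.
From g(0) = -1: A = -1.
From g(1) = 4: (A + B)·(6) = 4 ⇒ B = \frac{5}{3}.
So g(n) = \left(\frac{5 n}{3} - 1\right) \cdot (6)^n.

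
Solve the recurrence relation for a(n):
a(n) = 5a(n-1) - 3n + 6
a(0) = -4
First-order linear with linear forcing.
Homogeneous solution: a_h(n) = A·(5)^n.
Try particular a_p(n) = pn + q. Substituting:
  pn + q = 5(p(n-1) + q) - 3n + 6.
Matching the n-coefficient: p = 5p - 3 ⇒ p = \frac{3}{4}.
Matching constants: q = -5p + 5q + 6 ⇒ q = - \frac{9}{16}.
General: a(n) = A·(5)^n + \frac{3 n}{4} - \frac{9}{16}.
Apply a(0) = -4: A - \frac{9}{16} = -4 ⇒ A = - \frac{55}{16}.
So a(n) = - \frac{55 \cdot 5^{n}}{16} + \frac{3 n}{4} - \frac{9}{16}.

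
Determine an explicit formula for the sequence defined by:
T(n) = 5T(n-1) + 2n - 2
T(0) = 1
First-order linear with linear forcing.
Homogeneous solution: T_h(n) = A·(5)^n.
Try particular T_p(n) = pn + q. Substituting:
  pn + q = 5(p(n-1) + q) + 2n - 2.
Matching the n-coefficient: p = 5p + 2 ⇒ p = - \frac{1}{2}.
Matching constants: q = -5p + 5q - 2 ⇒ q = - \frac{1}{8}.
General: T(n) = A·(5)^n - \frac{n}{2} - \frac{1}{8}.
Apply T(0) = 1: A - \frac{1}{8} = 1 ⇒ A = \frac{9}{8}.
So T(n) = \frac{9 \cdot 5^{n}}{8} - \frac{n}{2} - \frac{1}{8}.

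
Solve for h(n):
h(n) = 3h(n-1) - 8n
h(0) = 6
First-order linear with linear forcing.
Homogeneous solution: h_h(n) = A·(3)^n.
Try particular h_p(n) = pn + q. Substituting:
  pn + q = 3(p(n-1) + q) - 8n.
Matching the n-coefficient: p = 3p - 8 ⇒ p = 4.
Matching constants: q = -3p + 3q ⇒ q = 6.
General: h(n) = A·(3)^n + 4 n + 6.
Apply h(0) = 6: A + 6 = 6 ⇒ A = 0.
So h(n) = 4 n + 6.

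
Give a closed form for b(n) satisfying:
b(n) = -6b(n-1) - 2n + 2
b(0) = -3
First-order linear with linear forcing.
Homogeneous solution: b_h(n) = A·(-6)^n.
Try particular b_p(n) = pn + q. Substituting:
  pn + q = -6(p(n-1) + q) - 2n + 2.
Matching the n-coefficient: p = -6p - 2 ⇒ p = - \frac{2}{7}.
Matching constants: q = 6p - 6q + 2 ⇒ q = \frac{2}{49}.
General: b(n) = A·(-6)^n - \frac{2 n}{7} + \frac{2}{49}.
Apply b(0) = -3: A + \frac{2}{49} = -3 ⇒ A = - \frac{149}{49}.
So b(n) = - \frac{149 \left(-6\right)^{n}}{49} - \frac{2 n}{7} + \frac{2}{49}.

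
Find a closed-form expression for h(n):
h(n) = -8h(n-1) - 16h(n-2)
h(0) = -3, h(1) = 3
Characteristic equation: x² + 8x + 16 = 0, which is (x - (-4))².
Repeated root r = -4.
General solution: h(n) = (A + Bn)·(-4)^n.
From h(0) = -3: A = -3.
From h(1) = 3: (A + B)·(-4) = 3 ⇒ B = \frac{9}{4}.
So h(n) = \left(\frac{9 n}{4} - 3\right) \cdot (-4)^n.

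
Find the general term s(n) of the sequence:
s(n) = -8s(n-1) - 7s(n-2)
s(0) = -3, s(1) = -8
Characteristic equation: x² + 8x + 7 = 0, which factors as (x - (-7))(x - (-1)) = 0.
Roots r₁ = -7, r₂ = -1 (distinct).
General solution: s(n) = A·(-7)^n + B·(-1)^n.
From s(0) = -3: A + B = -3.
From s(1) = -8: -7A - B = -8.
Solving: A = \frac{11}{6}, B = - \frac{29}{6}.
So s(n) = - \frac{29 \left(-1\right)^{n}}{6} + \frac{11 \left(-7\right)^{n}}{6}.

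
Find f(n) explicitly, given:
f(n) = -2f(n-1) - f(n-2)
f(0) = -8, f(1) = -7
Characteristic equation: x² + 2x + 1 = 0, which is (x - (-1))².
Repeated root r = -1.
General solution: f(n) = (A + Bn)·(-1)^n.
From f(0) = -8: A = -8.
From f(1) = -7: (A + B)·(-1) = -7 ⇒ B = 15.
So f(n) = \left(15 n - 8\right) \cdot (-1)^n.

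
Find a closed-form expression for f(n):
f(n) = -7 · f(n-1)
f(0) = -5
Pure geometric recurrence with ratio -7.
By induction f(n) = f(0) · (-7)^n = - 5 \left(-7\right)^{n}.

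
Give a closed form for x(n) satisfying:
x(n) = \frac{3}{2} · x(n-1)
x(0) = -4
Pure geometric recurrence with ratio \frac{3}{2}.
By induction x(n) = x(0) · (\frac{3}{2})^n = - 4 \left(\frac{3}{2}\right)^{n}.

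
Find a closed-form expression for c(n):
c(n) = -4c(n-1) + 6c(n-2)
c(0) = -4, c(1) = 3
Characteristic equation: x² + 4x - 6 = 0.
Discriminant Δ = (-4)² + 4·(6) = 40.
Roots r₁,₂ = (-4 ± √40)/2, so r₁ = -2 + \sqrt{10}, r₂ = - \sqrt{10} - 2.
General solution: c(n) = A·r₁^n + B·r₂^n.
From the initial conditions, A + B = -4 and r₁A + r₂B = 3.
Since r₁ - r₂ = √40: A = (3 - (-4)r₂)/√40 = -2 - \frac{\sqrt{10}}{4}, and B = -4 - A = -2 + \frac{\sqrt{10}}{4}.
So c(n) = \left(-2 - \frac{\sqrt{10}}{4}\right)\left(-2 + \sqrt{10}\right)^n + \left(-2 + \frac{\sqrt{10}}{4}\right)\left(- \sqrt{10} - 2\right)^n.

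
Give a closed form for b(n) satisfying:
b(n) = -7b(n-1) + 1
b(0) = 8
First-order linear non-homogeneous.
Homogeneous solution: b_h(n) = A·(-7)^n.
Try constant particular solution b_p = K: K = -7K + 1 ⇒ K = \frac{1}{8}.
General: b(n) = A·(-7)^n + \frac{1}{8}.
Apply b(0) = 8: A + \frac{1}{8} = 8 ⇒ A = \frac{63}{8}.
So b(n) = \frac{63 \left(-7\right)^{n}}{8} + \frac{1}{8}.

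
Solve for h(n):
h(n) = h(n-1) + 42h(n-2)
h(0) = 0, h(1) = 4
Characteristic equation: x² - x - 42 = 0, which factors as (x - (-6))(x - (7)) = 0.
Roots r₁ = -6, r₂ = 7 (distinct).
General solution: h(n) = A·(-6)^n + B·(7)^n.
From h(0) = 0: A + B = 0.
From h(1) = 4: -6A + 7B = 4.
Solving: A = - \frac{4}{13}, B = \frac{4}{13}.
So h(n) = - \frac{4 \left(-6\right)^{n}}{13} + \frac{4 \cdot 7^{n}}{13}.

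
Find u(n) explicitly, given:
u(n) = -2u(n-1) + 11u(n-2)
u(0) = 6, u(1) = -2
Characteristic equation: x² + 2x - 11 = 0.
Discriminant Δ = (-2)² + 4·(11) = 48.
Roots r₁,₂ = (-2 ± √48)/2, so r₁ = -1 + 2 \sqrt{3}, r₂ = - 2 \sqrt{3} - 1.
General solution: u(n) = A·r₁^n + B·r₂^n.
From the initial conditions, A + B = 6 and r₁A + r₂B = -2.
Since r₁ - r₂ = √48: A = (-2 - (6)r₂)/√48 = \frac{\sqrt{3}}{3} + 3, and B = 6 - A = 3 - \frac{\sqrt{3}}{3}.
So u(n) = \left(\frac{\sqrt{3}}{3} + 3\right)\left(-1 + 2 \sqrt{3}\right)^n + \left(3 - \frac{\sqrt{3}}{3}\right)\left(- 2 \sqrt{3} - 1\right)^n.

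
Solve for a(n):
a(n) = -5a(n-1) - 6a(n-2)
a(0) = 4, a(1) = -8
Characteristic equation: x² + 5x + 6 = 0, which factors as (x - (-2))(x - (-3)) = 0.
Roots r₁ = -2, r₂ = -3 (distinct).
General solution: a(n) = A·(-2)^n + B·(-3)^n.
From a(0) = 4: A + B = 4.
From a(1) = -8: -2A - 3B = -8.
Solving: A = 4, B = 0.
So a(n) = 4 \left(-2\right)^{n}.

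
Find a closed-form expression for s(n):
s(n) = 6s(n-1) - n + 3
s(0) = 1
First-order linear with linear forcing.
Homogeneous solution: s_h(n) = A·(6)^n.
Try particular s_p(n) = pn + q. Substituting:
  pn + q = 6(p(n-1) + q) - n + 3.
Matching the n-coefficient: p = 6p - 1 ⇒ p = \frac{1}{5}.
Matching constants: q = -6p + 6q + 3 ⇒ q = - \frac{9}{25}.
General: s(n) = A·(6)^n + \frac{n}{5} - \frac{9}{25}.
Apply s(0) = 1: A - \frac{9}{25} = 1 ⇒ A = \frac{34}{25}.
So s(n) = \frac{34 \cdot 6^{n}}{25} + \frac{n}{5} - \frac{9}{25}.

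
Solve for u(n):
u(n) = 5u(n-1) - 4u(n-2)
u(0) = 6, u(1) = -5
Characteristic equation: x² - 5x + 4 = 0, which factors as (x - (4))(x - (1)) = 0.
Roots r₁ = 4, r₂ = 1 (distinct).
General solution: u(n) = A·(4)^n + B·(1)^n.
From u(0) = 6: A + B = 6.
From u(1) = -5: 4A + B = -5.
Solving: A = - \frac{11}{3}, B = \frac{29}{3}.
So u(n) = \frac{29}{3} - \frac{11 \cdot 4^{n}}{3}.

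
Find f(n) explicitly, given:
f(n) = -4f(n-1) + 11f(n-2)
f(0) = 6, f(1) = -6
Characteristic equation: x² + 4x - 11 = 0.
Discriminant Δ = (-4)² + 4·(11) = 60.
Roots r₁,₂ = (-4 ± √60)/2, so r₁ = -2 + \sqrt{15}, r₂ = - \sqrt{15} - 2.
General solution: f(n) = A·r₁^n + B·r₂^n.
From the initial conditions, A + B = 6 and r₁A + r₂B = -6.
Since r₁ - r₂ = √60: A = (-6 - (6)r₂)/√60 = \frac{\sqrt{15}}{5} + 3, and B = 6 - A = 3 - \frac{\sqrt{15}}{5}.
So f(n) = \left(\frac{\sqrt{15}}{5} + 3\right)\left(-2 + \sqrt{15}\right)^n + \left(3 - \frac{\sqrt{15}}{5}\right)\left(- \sqrt{15} - 2\right)^n.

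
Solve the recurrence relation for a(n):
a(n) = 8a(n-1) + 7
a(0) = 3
First-order linear non-homogeneous.
Homogeneous solution: a_h(n) = A·(8)^n.
Try constant particular solution a_p = K: K = 8K + 7 ⇒ K = -1.
General: a(n) = A·(8)^n - 1.
Apply a(0) = 3: A - 1 = 3 ⇒ A = 4.
So a(n) = 4 \cdot 8^{n} - 1.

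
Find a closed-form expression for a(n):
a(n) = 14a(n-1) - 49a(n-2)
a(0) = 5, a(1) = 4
Characteristic equation: x² - 14x + 49 = 0, which is (x - (7))².
Repeated root r = 7.
General solution: a(n) = (A + Bn)·(7)^n.
From a(0) = 5: A = 5.
From a(1) = 4: (A + B)·(7) = 4 ⇒ B = - \frac{31}{7}.
So a(n) = \left(5 - \frac{31 n}{7}\right) \cdot (7)^n.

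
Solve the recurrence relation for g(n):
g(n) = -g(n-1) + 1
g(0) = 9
First-order linear non-homogeneous.
Homogeneous solution: g_h(n) = A·(-1)^n.
Try constant particular solution g_p = K: K = -K + 1 ⇒ K = \frac{1}{2}.
General: g(n) = A·(-1)^n + \frac{1}{2}.
Apply g(0) = 9: A + \frac{1}{2} = 9 ⇒ A = \frac{17}{2}.
So g(n) = \frac{17 \left(-1\right)^{n}}{2} + \frac{1}{2}.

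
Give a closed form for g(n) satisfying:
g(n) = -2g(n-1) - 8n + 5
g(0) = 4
First-order linear with linear forcing.
Homogeneous solution: g_h(n) = A·(-2)^n.
Try particular g_p(n) = pn + q. Substituting:
  pn + q = -2(p(n-1) + q) - 8n + 5.
Matching the n-coefficient: p = -2p - 8 ⇒ p = - \frac{8}{3}.
Matching constants: q = 2p - 2q + 5 ⇒ q = - \frac{1}{9}.
General: g(n) = A·(-2)^n - \frac{8 n}{3} - \frac{1}{9}.
Apply g(0) = 4: A - \frac{1}{9} = 4 ⇒ A = \frac{37}{9}.
So g(n) = \frac{37 \left(-2\right)^{n}}{9} - \frac{8 n}{3} - \frac{1}{9}.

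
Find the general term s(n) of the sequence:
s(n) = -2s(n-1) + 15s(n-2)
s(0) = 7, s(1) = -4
Characteristic equation: x² + 2x - 15 = 0, which factors as (x - (3))(x - (-5)) = 0.
Roots r₁ = 3, r₂ = -5 (distinct).
General solution: s(n) = A·(3)^n + B·(-5)^n.
From s(0) = 7: A + B = 7.
From s(1) = -4: 3A - 5B = -4.
Solving: A = \frac{31}{8}, B = \frac{25}{8}.
So s(n) = \frac{25 \left(-5\right)^{n}}{8} + \frac{31 \cdot 3^{n}}{8}.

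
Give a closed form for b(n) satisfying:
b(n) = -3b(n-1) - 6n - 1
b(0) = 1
First-order linear with linear forcing.
Homogeneous solution: b_h(n) = A·(-3)^n.
Try particular b_p(n) = pn + q. Substituting:
  pn + q = -3(p(n-1) + q) - 6n - 1.
Matching the n-coefficient: p = -3p - 6 ⇒ p = - \frac{3}{2}.
Matching constants: q = 3p - 3q - 1 ⇒ q = - \frac{11}{8}.
General: b(n) = A·(-3)^n - \frac{3 n}{2} - \frac{11}{8}.
Apply b(0) = 1: A - \frac{11}{8} = 1 ⇒ A = \frac{19}{8}.
So b(n) = \frac{19 \left(-3\right)^{n}}{8} - \frac{3 n}{2} - \frac{11}{8}.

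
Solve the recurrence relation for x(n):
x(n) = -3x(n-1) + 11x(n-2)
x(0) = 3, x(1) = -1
Characteristic equation: x² + 3x - 11 = 0.
Discriminant Δ = (-3)² + 4·(11) = 53.
Roots r₁,₂ = (-3 ± √53)/2, so r₁ = - \frac{3}{2} + \frac{\sqrt{53}}{2}, r₂ = - \frac{\sqrt{53}}{2} - \frac{3}{2}.
General solution: x(n) = A·r₁^n + B·r₂^n.
From the initial conditions, A + B = 3 and r₁A + r₂B = -1.
Since r₁ - r₂ = √53: A = (-1 - (3)r₂)/√53 = \frac{7 \sqrt{53}}{106} + \frac{3}{2}, and B = 3 - A = \frac{3}{2} - \frac{7 \sqrt{53}}{106}.
So x(n) = \left(\frac{7 \sqrt{53}}{106} + \frac{3}{2}\right)\left(- \frac{3}{2} + \frac{\sqrt{53}}{2}\right)^n + \left(\frac{3}{2} - \frac{7 \sqrt{53}}{106}\right)\left(- \frac{\sqrt{53}}{2} - \frac{3}{2}\right)^n.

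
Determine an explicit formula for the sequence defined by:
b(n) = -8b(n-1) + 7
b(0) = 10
First-order linear non-homogeneous.
Homogeneous solution: b_h(n) = A·(-8)^n.
Try constant particular solution b_p = K: K = -8K + 7 ⇒ K = \frac{7}{9}.
General: b(n) = A·(-8)^n + \frac{7}{9}.
Apply b(0) = 10: A + \frac{7}{9} = 10 ⇒ A = \frac{83}{9}.
So b(n) = \frac{83 \left(-8\right)^{n}}{9} + \frac{7}{9}.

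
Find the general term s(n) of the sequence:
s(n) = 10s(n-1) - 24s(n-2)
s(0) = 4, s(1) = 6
Characteristic equation: x² - 10x + 24 = 0, which factors as (x - (4))(x - (6)) = 0.
Roots r₁ = 4, r₂ = 6 (distinct).
General solution: s(n) = A·(4)^n + B·(6)^n.
From s(0) = 4: A + B = 4.
From s(1) = 6: 4A + 6B = 6.
Solving: A = 9, B = -5.
So s(n) = 9 \cdot 4^{n} - 5 \cdot 6^{n}.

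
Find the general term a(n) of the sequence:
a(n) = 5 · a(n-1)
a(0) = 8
Pure geometric recurrence with ratio 5.
By induction a(n) = a(0) · (5)^n = 8 \cdot 5^{n}.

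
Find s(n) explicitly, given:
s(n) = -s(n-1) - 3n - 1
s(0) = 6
First-order linear with linear forcing.
Homogeneous solution: s_h(n) = A·(-1)^n.
Try particular s_p(n) = pn + q. Substituting:
  pn + q = -(p(n-1) + q) - 3n - 1.
Matching the n-coefficient: p = -p - 3 ⇒ p = - \frac{3}{2}.
Matching constants: q = p - q - 1 ⇒ q = - \frac{5}{4}.
General: s(n) = A·(-1)^n - \frac{3 n}{2} - \frac{5}{4}.
Apply s(0) = 6: A - \frac{5}{4} = 6 ⇒ A = \frac{29}{4}.
So s(n) = \frac{29 \left(-1\right)^{n}}{4} - \frac{3 n}{2} - \frac{5}{4}.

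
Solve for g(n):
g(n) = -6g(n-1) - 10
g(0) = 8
First-order linear non-homogeneous.
Homogeneous solution: g_h(n) = A·(-6)^n.
Try constant particular solution g_p = K: K = -6K - 10 ⇒ K = - \frac{10}{7}.
General: g(n) = A·(-6)^n - \frac{10}{7}.
Apply g(0) = 8: A - \frac{10}{7} = 8 ⇒ A = \frac{66}{7}.
So g(n) = \frac{66 \left(-6\right)^{n}}{7} - \frac{10}{7}.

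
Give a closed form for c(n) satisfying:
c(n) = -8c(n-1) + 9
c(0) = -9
First-order linear non-homogeneous.
Homogeneous solution: c_h(n) = A·(-8)^n.
Try constant particular solution c_p = K: K = -8K + 9 ⇒ K = 1.
General: c(n) = A·(-8)^n + 1.
Apply c(0) = -9: A + 1 = -9 ⇒ A = -10.
So c(n) = 1 - 10 \left(-8\right)^{n}.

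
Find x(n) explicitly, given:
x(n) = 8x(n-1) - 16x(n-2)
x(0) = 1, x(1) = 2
Characteristic equation: x² - 8x + 16 = 0, which is (x - (4))².
Repeated root r = 4.
General solution: x(n) = (A + Bn)·(4)^n.
From x(0) = 1: A = 1.
From x(1) = 2: (A + B)·(4) = 2 ⇒ B = - \frac{1}{2}.
So x(n) = \left(1 - \frac{n}{2}\right) \cdot (4)^n.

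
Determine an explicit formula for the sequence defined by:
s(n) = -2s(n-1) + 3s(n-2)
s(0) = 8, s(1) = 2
Characteristic equation: x² + 2x - 3 = 0, which factors as (x - (1))(x - (-3)) = 0.
Roots r₁ = 1, r₂ = -3 (distinct).
General solution: s(n) = A·(1)^n + B·(-3)^n.
From s(0) = 8: A + B = 8.
From s(1) = 2: A - 3B = 2.
Solving: A = \frac{13}{2}, B = \frac{3}{2}.
So s(n) = \frac{3 \left(-3\right)^{n}}{2} + \frac{13}{2}.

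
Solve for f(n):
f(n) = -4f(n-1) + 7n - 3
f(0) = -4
First-order linear with linear forcing.
Homogeneous solution: f_h(n) = A·(-4)^n.
Try particular f_p(n) = pn + q. Substituting:
  pn + q = -4(p(n-1) + q) + 7n - 3.
Matching the n-coefficient: p = -4p + 7 ⇒ p = \frac{7}{5}.
Matching constants: q = 4p - 4q - 3 ⇒ q = \frac{13}{25}.
General: f(n) = A·(-4)^n + \frac{7 n}{5} + \frac{13}{25}.
Apply f(0) = -4: A + \frac{13}{25} = -4 ⇒ A = - \frac{113}{25}.
So f(n) = - \frac{113 \left(-4\right)^{n}}{25} + \frac{7 n}{5} + \frac{13}{25}.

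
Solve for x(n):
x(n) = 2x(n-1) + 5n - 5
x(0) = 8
First-order linear with linear forcing.
Homogeneous solution: x_h(n) = A·(2)^n.
Try particular x_p(n) = pn + q. Substituting:
  pn + q = 2(p(n-1) + q) + 5n - 5.
Matching the n-coefficient: p = 2p + 5 ⇒ p = -5.
Matching constants: q = -2p + 2q - 5 ⇒ q = -5.
General: x(n) = A·(2)^n - 5 n - 5.
Apply x(0) = 8: A - 5 = 8 ⇒ A = 13.
So x(n) = 13 \cdot 2^{n} - 5 n - 5.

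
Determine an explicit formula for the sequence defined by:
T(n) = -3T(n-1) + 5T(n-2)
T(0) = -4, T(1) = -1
Characteristic equation: x² + 3x - 5 = 0.
Discriminant Δ = (-3)² + 4·(5) = 29.
Roots r₁,₂ = (-3 ± √29)/2, so r₁ = - \frac{3}{2} + \frac{\sqrt{29}}{2}, r₂ = - \frac{\sqrt{29}}{2} - \frac{3}{2}.
General solution: T(n) = A·r₁^n + B·r₂^n.
From the initial conditions, A + B = -4 and r₁A + r₂B = -1.
Since r₁ - r₂ = √29: A = (-1 - (-4)r₂)/√29 = -2 - \frac{7 \sqrt{29}}{29}, and B = -4 - A = -2 + \frac{7 \sqrt{29}}{29}.
So T(n) = \left(-2 - \frac{7 \sqrt{29}}{29}\right)\left(- \frac{3}{2} + \frac{\sqrt{29}}{2}\right)^n + \left(-2 + \frac{7 \sqrt{29}}{29}\right)\left(- \frac{\sqrt{29}}{2} - \frac{3}{2}\right)^n.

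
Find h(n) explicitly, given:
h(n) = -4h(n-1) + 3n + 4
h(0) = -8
First-order linear with linear forcing.
Homogeneous solution: h_h(n) = A·(-4)^n.
Try particular h_p(n) = pn + q. Substituting:
  pn + q = -4(p(n-1) + q) + 3n + 4.
Matching the n-coefficient: p = -4p + 3 ⇒ p = \frac{3}{5}.
Matching constants: q = 4p - 4q + 4 ⇒ q = \frac{32}{25}.
General: h(n) = A·(-4)^n + \frac{3 n}{5} + \frac{32}{25}.
Apply h(0) = -8: A + \frac{32}{25} = -8 ⇒ A = - \frac{232}{25}.
So h(n) = - \frac{232 \left(-4\right)^{n}}{25} + \frac{3 n}{5} + \frac{32}{25}.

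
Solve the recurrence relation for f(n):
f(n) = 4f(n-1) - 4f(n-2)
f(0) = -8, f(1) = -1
Characteristic equation: x² - 4x + 4 = 0, which is (x - (2))².
Repeated root r = 2.
General solution: f(n) = (A + Bn)·(2)^n.
From f(0) = -8: A = -8.
From f(1) = -1: (A + B)·(2) = -1 ⇒ B = \frac{15}{2}.
So f(n) = \left(\frac{15 n}{2} - 8\right) \cdot (2)^n.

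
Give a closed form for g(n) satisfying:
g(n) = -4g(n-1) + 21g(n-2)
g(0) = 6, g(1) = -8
Characteristic equation: x² + 4x - 21 = 0, which factors as (x - (3))(x - (-7)) = 0.
Roots r₁ = 3, r₂ = -7 (distinct).
General solution: g(n) = A·(3)^n + B·(-7)^n.
From g(0) = 6: A + B = 6.
From g(1) = -8: 3A - 7B = -8.
Solving: A = \frac{17}{5}, B = \frac{13}{5}.
So g(n) = \frac{13 \left(-7\right)^{n}}{5} + \frac{17 \cdot 3^{n}}{5}.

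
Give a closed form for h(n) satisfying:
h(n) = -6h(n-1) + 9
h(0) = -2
First-order linear non-homogeneous.
Homogeneous solution: h_h(n) = A·(-6)^n.
Try constant particular solution h_p = K: K = -6K + 9 ⇒ K = \frac{9}{7}.
General: h(n) = A·(-6)^n + \frac{9}{7}.
Apply h(0) = -2: A + \frac{9}{7} = -2 ⇒ A = - \frac{23}{7}.
So h(n) = \frac{9}{7} - \frac{23 \left(-6\right)^{n}}{7}.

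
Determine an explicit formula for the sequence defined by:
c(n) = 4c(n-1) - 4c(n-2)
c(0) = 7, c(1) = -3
Characteristic equation: x² - 4x + 4 = 0, which is (x - (2))².
Repeated root r = 2.
General solution: c(n) = (A + Bn)·(2)^n.
From c(0) = 7: A = 7.
From c(1) = -3: (A + B)·(2) = -3 ⇒ B = - \frac{17}{2}.
So c(n) = \left(7 - \frac{17 n}{2}\right) \cdot (2)^n.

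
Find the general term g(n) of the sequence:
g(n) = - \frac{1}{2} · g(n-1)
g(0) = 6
Pure geometric recurrence with ratio - \frac{1}{2}.
By induction g(n) = g(0) · (- \frac{1}{2})^n = 6 \left(- \frac{1}{2}\right)^{n}.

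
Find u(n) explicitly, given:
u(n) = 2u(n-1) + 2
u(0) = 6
First-order linear non-homogeneous.
Homogeneous solution: u_h(n) = A·(2)^n.
Try constant particular solution u_p = K: K = 2K + 2 ⇒ K = -2.
General: u(n) = A·(2)^n - 2.
Apply u(0) = 6: A - 2 = 6 ⇒ A = 8.
So u(n) = 8 \cdot 2^{n} - 2.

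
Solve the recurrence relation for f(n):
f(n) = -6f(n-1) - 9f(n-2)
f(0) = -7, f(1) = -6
Characteristic equation: x² + 6x + 9 = 0, which is (x - (-3))².
Repeated root r = -3.
General solution: f(n) = (A + Bn)·(-3)^n.
From f(0) = -7: A = -7.
From f(1) = -6: (A + B)·(-3) = -6 ⇒ B = 9.
So f(n) = \left(9 n - 7\right) \cdot (-3)^n.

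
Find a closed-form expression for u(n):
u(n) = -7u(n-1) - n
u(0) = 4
First-order linear with linear forcing.
Homogeneous solution: u_h(n) = A·(-7)^n.
Try particular u_p(n) = pn + q. Substituting:
  pn + q = -7(p(n-1) + q) - n.
Matching the n-coefficient: p = -7p - 1 ⇒ p = - \frac{1}{8}.
Matching constants: q = 7p - 7q ⇒ q = - \frac{7}{64}.
General: u(n) = A·(-7)^n - \frac{n}{8} - \frac{7}{64}.
Apply u(0) = 4: A - \frac{7}{64} = 4 ⇒ A = \frac{263}{64}.
So u(n) = \frac{263 \left(-7\right)^{n}}{64} - \frac{n}{8} - \frac{7}{64}.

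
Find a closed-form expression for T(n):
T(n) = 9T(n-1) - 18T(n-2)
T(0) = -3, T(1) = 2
Characteristic equation: x² - 9x + 18 = 0, which factors as (x - (3))(x - (6)) = 0.
Roots r₁ = 3, r₂ = 6 (distinct).
General solution: T(n) = A·(3)^n + B·(6)^n.
From T(0) = -3: A + B = -3.
From T(1) = 2: 3A + 6B = 2.
Solving: A = - \frac{20}{3}, B = \frac{11}{3}.
So T(n) = - \frac{20 \cdot 3^{n}}{3} + \frac{11 \cdot 6^{n}}{3}.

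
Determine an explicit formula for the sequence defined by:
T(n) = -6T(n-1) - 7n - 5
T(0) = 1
First-order linear with linear forcing.
Homogeneous solution: T_h(n) = A·(-6)^n.
Try particular T_p(n) = pn + q. Substituting:
  pn + q = -6(p(n-1) + q) - 7n - 5.
Matching the n-coefficient: p = -6p - 7 ⇒ p = -1.
Matching constants: q = 6p - 6q - 5 ⇒ q = - \frac{11}{7}.
General: T(n) = A·(-6)^n - n - \frac{11}{7}.
Apply T(0) = 1: A - \frac{11}{7} = 1 ⇒ A = \frac{18}{7}.
So T(n) = \frac{18 \left(-6\right)^{n}}{7} - n - \frac{11}{7}.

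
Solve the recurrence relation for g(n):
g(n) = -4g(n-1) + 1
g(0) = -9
First-order linear non-homogeneous.
Homogeneous solution: g_h(n) = A·(-4)^n.
Try constant particular solution g_p = K: K = -4K + 1 ⇒ K = \frac{1}{5}.
General: g(n) = A·(-4)^n + \frac{1}{5}.
Apply g(0) = -9: A + \frac{1}{5} = -9 ⇒ A = - \frac{46}{5}.
So g(n) = \frac{1}{5} - \frac{46 \left(-4\right)^{n}}{5}.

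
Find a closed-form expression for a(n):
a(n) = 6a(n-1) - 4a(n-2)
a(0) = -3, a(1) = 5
Characteristic equation: x² - 6x + 4 = 0.
Discriminant Δ = (6)² + 4·(-4) = 20.
Roots r₁,₂ = (6 ± √20)/2, so r₁ = \sqrt{5} + 3, r₂ = 3 - \sqrt{5}.
General solution: a(n) = A·r₁^n + B·r₂^n.
From the initial conditions, A + B = -3 and r₁A + r₂B = 5.
Since r₁ - r₂ = √20: A = (5 - (-3)r₂)/√20 = - \frac{3}{2} + \frac{7 \sqrt{5}}{5}, and B = -3 - A = - \frac{7 \sqrt{5}}{5} - \frac{3}{2}.
So a(n) = \left(- \frac{3}{2} + \frac{7 \sqrt{5}}{5}\right)\left(\sqrt{5} + 3\right)^n + \left(- \frac{7 \sqrt{5}}{5} - \frac{3}{2}\right)\left(3 - \sqrt{5}\right)^n.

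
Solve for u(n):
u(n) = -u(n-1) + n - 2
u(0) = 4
First-order linear with linear forcing.
Homogeneous solution: u_h(n) = A·(-1)^n.
Try particular u_p(n) = pn + q. Substituting:
  pn + q = -(p(n-1) + q) + n - 2.
Matching the n-coefficient: p = -p + 1 ⇒ p = \frac{1}{2}.
Matching constants: q = p - q - 2 ⇒ q = - \frac{3}{4}.
General: u(n) = A·(-1)^n + \frac{n}{2} - \frac{3}{4}.
Apply u(0) = 4: A - \frac{3}{4} = 4 ⇒ A = \frac{19}{4}.
So u(n) = \frac{19 \left(-1\right)^{n}}{4} + \frac{n}{2} - \frac{3}{4}.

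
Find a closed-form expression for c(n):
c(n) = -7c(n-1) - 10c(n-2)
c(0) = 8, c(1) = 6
Characteristic equation: x² + 7x + 10 = 0, which factors as (x - (-5))(x - (-2)) = 0.
Roots r₁ = -5, r₂ = -2 (distinct).
General solution: c(n) = A·(-5)^n + B·(-2)^n.
From c(0) = 8: A + B = 8.
From c(1) = 6: -5A - 2B = 6.
Solving: A = - \frac{22}{3}, B = \frac{46}{3}.
So c(n) = \frac{46 \left(-2\right)^{n}}{3} - \frac{22 \left(-5\right)^{n}}{3}.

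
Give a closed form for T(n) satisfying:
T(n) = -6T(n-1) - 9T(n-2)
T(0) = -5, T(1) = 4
Characteristic equation: x² + 6x + 9 = 0, which is (x - (-3))².
Repeated root r = -3.
General solution: T(n) = (A + Bn)·(-3)^n.
From T(0) = -5: A = -5.
From T(1) = 4: (A + B)·(-3) = 4 ⇒ B = \frac{11}{3}.
So T(n) = \left(\frac{11 n}{3} - 5\right) \cdot (-3)^n.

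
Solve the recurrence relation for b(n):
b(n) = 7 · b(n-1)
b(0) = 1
Pure geometric recurrence with ratio 7.
By induction b(n) = b(0) · (7)^n = 7^{n}.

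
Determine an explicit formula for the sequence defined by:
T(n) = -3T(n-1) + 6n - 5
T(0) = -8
First-order linear with linear forcing.
Homogeneous solution: T_h(n) = A·(-3)^n.
Try particular T_p(n) = pn + q. Substituting:
  pn + q = -3(p(n-1) + q) + 6n - 5.
Matching the n-coefficient: p = -3p + 6 ⇒ p = \frac{3}{2}.
Matching constants: q = 3p - 3q - 5 ⇒ q = - \frac{1}{8}.
General: T(n) = A·(-3)^n + \frac{3 n}{2} - \frac{1}{8}.
Apply T(0) = -8: A - \frac{1}{8} = -8 ⇒ A = - \frac{63}{8}.
So T(n) = - \frac{63 \left(-3\right)^{n}}{8} + \frac{3 n}{2} - \frac{1}{8}.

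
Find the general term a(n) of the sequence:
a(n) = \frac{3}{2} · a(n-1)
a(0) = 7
Pure geometric recurrence with ratio \frac{3}{2}.
By induction a(n) = a(0) · (\frac{3}{2})^n = 7 \left(\frac{3}{2}\right)^{n}.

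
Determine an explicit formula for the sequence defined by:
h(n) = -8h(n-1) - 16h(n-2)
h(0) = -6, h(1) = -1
Characteristic equation: x² + 8x + 16 = 0, which is (x - (-4))².
Repeated root r = -4.
General solution: h(n) = (A + Bn)·(-4)^n.
From h(0) = -6: A = -6.
From h(1) = -1: (A + B)·(-4) = -1 ⇒ B = \frac{25}{4}.
So h(n) = \left(\frac{25 n}{4} - 6\right) \cdot (-4)^n.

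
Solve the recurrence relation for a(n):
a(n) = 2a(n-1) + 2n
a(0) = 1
First-order linear with linear forcing.
Homogeneous solution: a_h(n) = A·(2)^n.
Try particular a_p(n) = pn + q. Substituting:
  pn + q = 2(p(n-1) + q) + 2n.
Matching the n-coefficient: p = 2p + 2 ⇒ p = -2.
Matching constants: q = -2p + 2q ⇒ q = -4.
General: a(n) = A·(2)^n - 2 n - 4.
Apply a(0) = 1: A - 4 = 1 ⇒ A = 5.
So a(n) = 5 \cdot 2^{n} - 2 n - 4.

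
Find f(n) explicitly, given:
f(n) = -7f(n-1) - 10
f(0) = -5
First-order linear non-homogeneous.
Homogeneous solution: f_h(n) = A·(-7)^n.
Try constant particular solution f_p = K: K = -7K - 10 ⇒ K = - \frac{5}{4}.
General: f(n) = A·(-7)^n - \frac{5}{4}.
Apply f(0) = -5: A - \frac{5}{4} = -5 ⇒ A = - \frac{15}{4}.
So f(n) = - \frac{15 \left(-7\right)^{n}}{4} - \frac{5}{4}.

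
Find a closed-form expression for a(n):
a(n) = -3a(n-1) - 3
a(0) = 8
First-order linear non-homogeneous.
Homogeneous solution: a_h(n) = A·(-3)^n.
Try constant particular solution a_p = K: K = -3K - 3 ⇒ K = - \frac{3}{4}.
General: a(n) = A·(-3)^n - \frac{3}{4}.
Apply a(0) = 8: A - \frac{3}{4} = 8 ⇒ A = \frac{35}{4}.
So a(n) = \frac{35 \left(-3\right)^{n}}{4} - \frac{3}{4}.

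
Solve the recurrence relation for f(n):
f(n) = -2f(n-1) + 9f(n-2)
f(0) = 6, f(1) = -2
Characteristic equation: x² + 2x - 9 = 0.
Discriminant Δ = (-2)² + 4·(9) = 40.
Roots r₁,₂ = (-2 ± √40)/2, so r₁ = -1 + \sqrt{10}, r₂ = - \sqrt{10} - 1.
General solution: f(n) = A·r₁^n + B·r₂^n.
From the initial conditions, A + B = 6 and r₁A + r₂B = -2.
Since r₁ - r₂ = √40: A = (-2 - (6)r₂)/√40 = \frac{\sqrt{10}}{5} + 3, and B = 6 - A = 3 - \frac{\sqrt{10}}{5}.
So f(n) = \left(\frac{\sqrt{10}}{5} + 3\right)\left(-1 + \sqrt{10}\right)^n + \left(3 - \frac{\sqrt{10}}{5}\right)\left(- \sqrt{10} - 1\right)^n.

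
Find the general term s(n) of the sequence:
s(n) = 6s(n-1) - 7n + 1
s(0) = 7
First-order linear with linear forcing.
Homogeneous solution: s_h(n) = A·(6)^n.
Try particular s_p(n) = pn + q. Substituting:
  pn + q = 6(p(n-1) + q) - 7n + 1.
Matching the n-coefficient: p = 6p - 7 ⇒ p = \frac{7}{5}.
Matching constants: q = -6p + 6q + 1 ⇒ q = \frac{37}{25}.
General: s(n) = A·(6)^n + \frac{7 n}{5} + \frac{37}{25}.
Apply s(0) = 7: A + \frac{37}{25} = 7 ⇒ A = \frac{138}{25}.
So s(n) = \frac{138 \cdot 6^{n}}{25} + \frac{7 n}{5} + \frac{37}{25}.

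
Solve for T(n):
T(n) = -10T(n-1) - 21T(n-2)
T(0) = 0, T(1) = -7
Characteristic equation: x² + 10x + 21 = 0, which factors as (x - (-7))(x - (-3)) = 0.
Roots r₁ = -7, r₂ = -3 (distinct).
General solution: T(n) = A·(-7)^n + B·(-3)^n.
From T(0) = 0: A + B = 0.
From T(1) = -7: -7A - 3B = -7.
Solving: A = \frac{7}{4}, B = - \frac{7}{4}.
So T(n) = - \frac{7 \left(-3\right)^{n}}{4} + \frac{7 \left(-7\right)^{n}}{4}.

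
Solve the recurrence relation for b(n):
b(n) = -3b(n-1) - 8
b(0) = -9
First-order linear non-homogeneous.
Homogeneous solution: b_h(n) = A·(-3)^n.
Try constant particular solution b_p = K: K = -3K - 8 ⇒ K = -2.
General: b(n) = A·(-3)^n - 2.
Apply b(0) = -9: A - 2 = -9 ⇒ A = -7.
So b(n) = - 7 \left(-3\right)^{n} - 2.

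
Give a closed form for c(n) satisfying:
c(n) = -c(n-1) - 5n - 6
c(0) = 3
First-order linear with linear forcing.
Homogeneous solution: c_h(n) = A·(-1)^n.
Try particular c_p(n) = pn + q. Substituting:
  pn + q = -(p(n-1) + q) - 5n - 6.
Matching the n-coefficient: p = -p - 5 ⇒ p = - \frac{5}{2}.
Matching constants: q = p - q - 6 ⇒ q = - \frac{17}{4}.
General: c(n) = A·(-1)^n - \frac{5 n}{2} - \frac{17}{4}.
Apply c(0) = 3: A - \frac{17}{4} = 3 ⇒ A = \frac{29}{4}.
So c(n) = \frac{29 \left(-1\right)^{n}}{4} - \frac{5 n}{2} - \frac{17}{4}.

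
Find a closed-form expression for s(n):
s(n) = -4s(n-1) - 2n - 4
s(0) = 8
First-order linear with linear forcing.
Homogeneous solution: s_h(n) = A·(-4)^n.
Try particular s_p(n) = pn + q. Substituting:
  pn + q = -4(p(n-1) + q) - 2n - 4.
Matching the n-coefficient: p = -4p - 2 ⇒ p = - \frac{2}{5}.
Matching constants: q = 4p - 4q - 4 ⇒ q = - \frac{28}{25}.
General: s(n) = A·(-4)^n - \frac{2 n}{5} - \frac{28}{25}.
Apply s(0) = 8: A - \frac{28}{25} = 8 ⇒ A = \frac{228}{25}.
So s(n) = \frac{228 \left(-4\right)^{n}}{25} - \frac{2 n}{5} - \frac{28}{25}.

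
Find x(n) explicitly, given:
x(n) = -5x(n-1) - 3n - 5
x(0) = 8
First-order linear with linear forcing.
Homogeneous solution: x_h(n) = A·(-5)^n.
Try particular x_p(n) = pn + q. Substituting:
  pn + q = -5(p(n-1) + q) - 3n - 5.
Matching the n-coefficient: p = -5p - 3 ⇒ p = - \frac{1}{2}.
Matching constants: q = 5p - 5q - 5 ⇒ q = - \frac{5}{4}.
General: x(n) = A·(-5)^n - \frac{n}{2} - \frac{5}{4}.
Apply x(0) = 8: A - \frac{5}{4} = 8 ⇒ A = \frac{37}{4}.
So x(n) = \frac{37 \left(-5\right)^{n}}{4} - \frac{n}{2} - \frac{5}{4}.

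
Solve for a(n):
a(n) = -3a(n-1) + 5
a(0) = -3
First-order linear non-homogeneous.
Homogeneous solution: a_h(n) = A·(-3)^n.
Try constant particular solution a_p = K: K = -3K + 5 ⇒ K = \frac{5}{4}.
General: a(n) = A·(-3)^n + \frac{5}{4}.
Apply a(0) = -3: A + \frac{5}{4} = -3 ⇒ A = - \frac{17}{4}.
So a(n) = \frac{5}{4} - \frac{17 \left(-3\right)^{n}}{4}.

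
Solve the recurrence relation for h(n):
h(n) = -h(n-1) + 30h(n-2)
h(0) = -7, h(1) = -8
Characteristic equation: x² + x - 30 = 0, which factors as (x - (-6))(x - (5)) = 0.
Roots r₁ = -6, r₂ = 5 (distinct).
General solution: h(n) = A·(-6)^n + B·(5)^n.
From h(0) = -7: A + B = -7.
From h(1) = -8: -6A + 5B = -8.
Solving: A = - \frac{27}{11}, B = - \frac{50}{11}.
So h(n) = - \frac{27 \left(-6\right)^{n}}{11} - \frac{50 \cdot 5^{n}}{11}.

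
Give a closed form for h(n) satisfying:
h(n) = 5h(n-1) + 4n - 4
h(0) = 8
First-order linear with linear forcing.
Homogeneous solution: h_h(n) = A·(5)^n.
Try particular h_p(n) = pn + q. Substituting:
  pn + q = 5(p(n-1) + q) + 4n - 4.
Matching the n-coefficient: p = 5p + 4 ⇒ p = -1.
Matching constants: q = -5p + 5q - 4 ⇒ q = - \frac{1}{4}.
General: h(n) = A·(5)^n - n - \frac{1}{4}.
Apply h(0) = 8: A - \frac{1}{4} = 8 ⇒ A = \frac{33}{4}.
So h(n) = \frac{33 \cdot 5^{n}}{4} - n - \frac{1}{4}.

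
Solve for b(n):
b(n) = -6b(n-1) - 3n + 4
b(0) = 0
First-order linear with linear forcing.
Homogeneous solution: b_h(n) = A·(-6)^n.
Try particular b_p(n) = pn + q. Substituting:
  pn + q = -6(p(n-1) + q) - 3n + 4.
Matching the n-coefficient: p = -6p - 3 ⇒ p = - \frac{3}{7}.
Matching constants: q = 6p - 6q + 4 ⇒ q = \frac{10}{49}.
General: b(n) = A·(-6)^n - \frac{3 n}{7} + \frac{10}{49}.
Apply b(0) = 0: A + \frac{10}{49} = 0 ⇒ A = - \frac{10}{49}.
So b(n) = - \frac{10 \left(-6\right)^{n}}{49} - \frac{3 n}{7} + \frac{10}{49}.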